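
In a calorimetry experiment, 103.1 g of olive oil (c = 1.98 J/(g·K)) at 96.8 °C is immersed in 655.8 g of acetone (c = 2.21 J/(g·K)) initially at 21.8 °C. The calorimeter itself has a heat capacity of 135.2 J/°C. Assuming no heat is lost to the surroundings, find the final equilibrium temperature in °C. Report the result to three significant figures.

Heat lost by olive oil = heat gained by acetone + calorimeter.
(103.1)(1.98)(96.8 − T) = [(655.8)(2.21) + 135.2](T − 21.8)
204.138 (96.8 − T) = 1584.518 (T − 21.8)
19761 − 204.138 T = 1584.518 T − 34542
54303 = 1788.656 T
T = 30.36 °C

T_f = 30.4 °C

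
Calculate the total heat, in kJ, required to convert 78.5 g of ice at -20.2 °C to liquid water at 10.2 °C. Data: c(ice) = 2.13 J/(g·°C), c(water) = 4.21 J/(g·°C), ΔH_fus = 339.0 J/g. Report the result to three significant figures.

q = 33.4 kJ

q1 (heat ice -20.2→0.0 °C): 78.5 × 2.13 × 20.2 = 3378 J
q2 (melt at 0 °C): 78.5 × 339.0 = 26612 J
q3 (heat water 0.0→10.2 °C): 78.5 × 4.21 × 10.2 = 3371 J
Total: 3378 + 26612 + 3371 = 33361 J = 33.4 kJ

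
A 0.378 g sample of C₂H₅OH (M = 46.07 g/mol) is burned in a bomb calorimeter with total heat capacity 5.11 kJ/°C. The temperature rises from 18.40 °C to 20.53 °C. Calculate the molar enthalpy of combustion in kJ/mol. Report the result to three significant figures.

ΔH = -1330 kJ/mol

ΔT = 20.53 − 18.40 = 2.13 °C
q_cal = C_cal × ΔT = 5.11 × 2.13 = 10.8843 kJ
n = 0.378 / 46.07 = 0.008205 mol
q_rxn = −q_cal = -10.8843 kJ
ΔH = -10.8843 / 0.008205 = -1327 kJ/mol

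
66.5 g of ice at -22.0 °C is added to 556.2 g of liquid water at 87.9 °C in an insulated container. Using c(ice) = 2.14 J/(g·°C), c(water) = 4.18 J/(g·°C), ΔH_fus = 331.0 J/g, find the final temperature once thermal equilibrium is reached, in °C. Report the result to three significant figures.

T_f = 68.9 °C

Heat to bring ice to 0 °C and melt it: q₁ = 66.5×2.14×22.0 + 66.5×331.0 = 25142 J
Heat the water can supply cooling to 0 °C: 556.2×4.18×87.9 = 204360 J > q₁, so all ice melts.
Energy balance: 556.2×4.18×(87.9 − T) = 25142 + 66.5×4.18×(T − 0)
2324.916(87.9 − T) = 25142 + 277.97 T
204360 − 25142 = 2602.886 T
T = 179218 / 2602.886 = 68.85 °C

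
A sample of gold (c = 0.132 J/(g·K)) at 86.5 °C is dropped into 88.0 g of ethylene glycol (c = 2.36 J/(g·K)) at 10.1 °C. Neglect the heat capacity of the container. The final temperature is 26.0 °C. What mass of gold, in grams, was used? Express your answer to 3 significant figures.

m = 413 g

q_gained = (88.0 × 2.36) × (26.0 − 10.1) = 3302 J
q_lost = m × 0.132 × (86.5 − 26.0) = 7.986 m
m = 3302 / 7.986 = 413 g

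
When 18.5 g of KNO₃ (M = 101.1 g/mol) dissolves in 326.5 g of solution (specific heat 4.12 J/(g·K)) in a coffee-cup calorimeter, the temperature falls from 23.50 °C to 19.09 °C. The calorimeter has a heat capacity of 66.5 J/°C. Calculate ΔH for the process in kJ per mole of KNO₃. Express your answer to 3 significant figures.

|ΔT| = |19.09 − 23.50| = 4.41 °C
|q_surr| = (326.5 × 4.12 + 66.5) × 4.41 = 1411.68 × 4.41 = 6226 J
n(KNO₃) = 18.5 / 101.1 = 0.1830 mol
Temperature fell, so q_rxn = +|q_surr| = 6.226 kJ
ΔH = q_rxn / n = 34.02 kJ/mol

ΔH = 34.0 kJ/mol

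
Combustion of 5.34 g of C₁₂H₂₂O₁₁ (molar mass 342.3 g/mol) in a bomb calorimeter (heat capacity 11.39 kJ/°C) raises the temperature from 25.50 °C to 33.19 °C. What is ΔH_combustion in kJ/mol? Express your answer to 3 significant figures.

ΔT = 33.19 − 25.50 = 7.69 °C
q_cal = C_cal × ΔT = 11.39 × 7.69 = 87.5891 kJ
n = 5.34 / 342.3 = 0.01560 mol
q_rxn = −q_cal = -87.5891 kJ
ΔH = -87.5891 / 0.01560 = -5614.7 kJ/mol

ΔH = -5610 kJ/mol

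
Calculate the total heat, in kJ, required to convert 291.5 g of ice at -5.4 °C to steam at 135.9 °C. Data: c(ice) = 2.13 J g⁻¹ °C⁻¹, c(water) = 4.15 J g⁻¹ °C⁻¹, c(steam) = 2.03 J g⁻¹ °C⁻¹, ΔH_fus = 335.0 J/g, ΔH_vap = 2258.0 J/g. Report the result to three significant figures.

q = 901 kJ

q1 (heat ice -5.4→0.0 °C): 291.5 × 2.13 × 5.4 = 3353 J
q2 (melt at 0 °C): 291.5 × 335.0 = 97653 J
q3 (heat water 0.0→100.0 °C): 291.5 × 4.15 × 100.0 = 120973 J
q4 (vaporize at 100 °C): 291.5 × 2258.0 = 658207 J
q5 (heat steam 100.0→135.9 °C): 291.5 × 2.03 × 35.9 = 21244 J
Total: 3353 + 97653 + 120973 + 658207 + 21244 = 901430 J = 901 kJ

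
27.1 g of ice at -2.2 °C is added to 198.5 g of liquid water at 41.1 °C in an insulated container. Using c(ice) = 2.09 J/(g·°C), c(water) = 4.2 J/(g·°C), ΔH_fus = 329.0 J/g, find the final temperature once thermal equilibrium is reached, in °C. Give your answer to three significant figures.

Heat to bring ice to 0 °C and melt it: q₁ = 27.1×2.09×2.2 + 27.1×329.0 = 9040.5 J
Heat the water can supply cooling to 0 °C: 198.5×4.2×41.1 = 34265.1 J > q₁, so all ice melts.
Energy balance: 198.5×4.2×(41.1 − T) = 9040.5 + 27.1×4.2×(T − 0)
833.7(41.1 − T) = 9040.5 + 113.82 T
34265.1 − 9040.5 = 947.52 T
T = 25224.6 / 947.52 = 26.62 °C

T_f = 26.6 °C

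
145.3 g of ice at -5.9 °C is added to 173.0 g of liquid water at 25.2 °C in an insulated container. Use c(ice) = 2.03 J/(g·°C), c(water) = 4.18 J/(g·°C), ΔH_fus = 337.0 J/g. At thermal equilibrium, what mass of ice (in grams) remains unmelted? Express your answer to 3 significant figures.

Heat to warm all ice to 0 °C: 145.3×2.03×5.9 = 1740.3 J
Heat released by water cooling to 0 °C: 173.0×4.18×25.2 = 18223 J
18223 J < 1740.3 + 145.3×337.0 = 50706.4 J, so not all ice melts; final T = 0 °C.
Heat left for melting: 18223 − 1740.3 = 16482.7 J
Mass melted = 16482.7 / 337.0 = 48.91 g
Ice remaining = 145.3 − 48.91 = 96.39 g

m_ice remaining = 96.4 g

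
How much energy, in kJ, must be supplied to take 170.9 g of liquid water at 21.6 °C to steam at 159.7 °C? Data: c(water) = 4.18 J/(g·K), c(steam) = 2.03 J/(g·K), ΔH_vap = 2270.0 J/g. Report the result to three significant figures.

q = 465 kJ

q1 (heat water 21.6→100.0 °C): 170.9 × 4.18 × 78.4 = 56006 J
q2 (vaporize at 100 °C): 170.9 × 2270.0 = 387943 J
q3 (heat steam 100.0→159.7 °C): 170.9 × 2.03 × 59.7 = 20712 J
Total: 56006 + 387943 + 20712 = 464661 J = 465 kJ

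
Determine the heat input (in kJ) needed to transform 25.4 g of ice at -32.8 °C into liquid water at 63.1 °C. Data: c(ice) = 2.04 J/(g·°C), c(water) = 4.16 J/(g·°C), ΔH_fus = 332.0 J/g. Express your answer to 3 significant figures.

q = 16.8 kJ

q1 (heat ice -32.8→0.0 °C): 25.4 × 2.04 × 32.8 = 1700 J
q2 (melt at 0 °C): 25.4 × 332.0 = 8433 J
q3 (heat water 0.0→63.1 °C): 25.4 × 4.16 × 63.1 = 6667 J
Total: 1700 + 8433 + 6667 = 16800 J = 16.8 kJ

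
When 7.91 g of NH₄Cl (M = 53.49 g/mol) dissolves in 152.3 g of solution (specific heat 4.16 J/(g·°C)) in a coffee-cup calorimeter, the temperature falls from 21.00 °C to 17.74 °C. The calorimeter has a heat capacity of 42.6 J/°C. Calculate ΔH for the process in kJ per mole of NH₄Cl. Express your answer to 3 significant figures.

ΔH = 14.9 kJ/mol

|ΔT| = |17.74 − 21.00| = 3.26 °C
|q_surr| = (152.3 × 4.16 + 42.6) × 3.26 = 676.168 × 3.26 = 2204 J
n(NH₄Cl) = 7.91 / 53.49 = 0.1479 mol
Temperature fell, so q_rxn = +|q_surr| = 2.204 kJ
ΔH = q_rxn / n = 14.90 kJ/mol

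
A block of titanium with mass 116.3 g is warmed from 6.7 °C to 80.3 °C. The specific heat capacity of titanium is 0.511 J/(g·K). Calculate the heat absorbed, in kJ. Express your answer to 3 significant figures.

q = 4.37 kJ

q = m c ΔT = 116.3 × 0.511 × (80.3 − 6.7)
q = 116.3 × 0.511 × 73.6 = 4374 J = 4.37 kJ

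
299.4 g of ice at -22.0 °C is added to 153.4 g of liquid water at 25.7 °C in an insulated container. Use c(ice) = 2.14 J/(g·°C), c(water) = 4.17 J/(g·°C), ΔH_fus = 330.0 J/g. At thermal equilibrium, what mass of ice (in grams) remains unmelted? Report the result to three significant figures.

Heat to warm all ice to 0 °C: 299.4×2.14×22.0 = 14096 J
Heat released by water cooling to 0 °C: 153.4×4.17×25.7 = 16440 J
16440 J < 14096 + 299.4×330.0 = 112898 J, so not all ice melts; final T = 0 °C.
Heat left for melting: 16440 − 14096 = 2344 J
Mass melted = 2344 / 330.0 = 7.103 g
Ice remaining = 299.4 − 7.103 = 292.297 g

m_ice remaining = 292 g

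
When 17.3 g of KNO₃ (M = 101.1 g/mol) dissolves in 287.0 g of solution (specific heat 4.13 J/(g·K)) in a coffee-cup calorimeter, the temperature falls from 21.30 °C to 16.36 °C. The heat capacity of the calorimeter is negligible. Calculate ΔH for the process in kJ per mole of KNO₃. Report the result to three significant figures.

ΔH = 34.2 kJ/mol

|ΔT| = |16.36 − 21.30| = 4.94 °C
|q_surr| = (287.0 × 4.13) × 4.94 = 1185.31 × 4.94 = 5855 J
n(KNO₃) = 17.3 / 101.1 = 0.1711 mol
Temperature fell, so q_rxn = +|q_surr| = 5.855 kJ
ΔH = q_rxn / n = 34.22 kJ/mol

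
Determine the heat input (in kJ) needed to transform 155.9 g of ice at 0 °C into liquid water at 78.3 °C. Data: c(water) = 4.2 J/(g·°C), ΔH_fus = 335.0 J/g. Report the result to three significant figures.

q1 (melt at 0 °C): 155.9 × 335.0 = 52227 J
q2 (heat water 0.0→78.3 °C): 155.9 × 4.2 × 78.3 = 51269 J
Total: 52227 + 51269 = 103496 J = 103 kJ

q = 103 kJ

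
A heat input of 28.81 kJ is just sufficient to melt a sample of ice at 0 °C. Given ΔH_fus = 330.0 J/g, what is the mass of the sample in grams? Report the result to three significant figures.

m = q / ΔH_fus = 28810 J / 330.0 J/g = 87.3 g

m = 87.3 g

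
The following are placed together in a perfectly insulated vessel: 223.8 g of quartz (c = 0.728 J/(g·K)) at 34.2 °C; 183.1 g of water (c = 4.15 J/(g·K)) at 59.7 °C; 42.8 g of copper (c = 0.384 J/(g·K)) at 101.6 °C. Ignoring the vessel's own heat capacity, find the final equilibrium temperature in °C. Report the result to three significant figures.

T_f = 56.0 °C

Σ mᵢcᵢ(T − Tᵢ) = 0  ⇒  T = Σ mᵢcᵢTᵢ / Σ mᵢcᵢ
Σ mᵢcᵢ = 223.8×0.728 + 183.1×4.15 + 42.8×0.384 = 939.2266
Σ mᵢcᵢTᵢ = 162.9264×34.2 + 759.865×59.7 + 16.4352×101.6 = 52606
T = 52606 / 939.2266 = 56.01 °C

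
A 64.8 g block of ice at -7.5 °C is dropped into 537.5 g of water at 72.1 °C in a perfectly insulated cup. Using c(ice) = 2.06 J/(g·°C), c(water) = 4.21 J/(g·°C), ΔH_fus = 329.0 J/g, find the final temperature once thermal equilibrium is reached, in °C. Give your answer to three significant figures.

Heat to bring ice to 0 °C and melt it: q₁ = 64.8×2.06×7.5 + 64.8×329.0 = 22320 J
Heat the water can supply cooling to 0 °C: 537.5×4.21×72.1 = 163153 J > q₁, so all ice melts.
Energy balance: 537.5×4.21×(72.1 − T) = 22320 + 64.8×4.21×(T − 0)
2262.875(72.1 − T) = 22320 + 272.808 T
163153 − 22320 = 2535.683 T
T = 140833 / 2535.683 = 55.54 °C

T_f = 55.5 °C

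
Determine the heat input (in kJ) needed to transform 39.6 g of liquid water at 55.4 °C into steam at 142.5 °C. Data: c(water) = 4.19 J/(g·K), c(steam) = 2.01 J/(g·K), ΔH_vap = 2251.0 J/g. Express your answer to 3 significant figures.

q1 (heat water 55.4→100.0 °C): 39.6 × 4.19 × 44.6 = 7400 J
q2 (vaporize at 100 °C): 39.6 × 2251.0 = 89140 J
q3 (heat steam 100.0→142.5 °C): 39.6 × 2.01 × 42.5 = 3383 J
Total: 7400 + 89140 + 3383 = 99923 J = 99.9 kJ

q = 99.9 kJ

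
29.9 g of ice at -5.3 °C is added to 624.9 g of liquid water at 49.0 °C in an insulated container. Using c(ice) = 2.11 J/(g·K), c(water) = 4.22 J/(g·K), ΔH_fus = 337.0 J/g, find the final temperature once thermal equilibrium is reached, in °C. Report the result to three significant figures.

T_f = 43.0 °C

Heat to bring ice to 0 °C and melt it: q₁ = 29.9×2.11×5.3 + 29.9×337.0 = 10411 J
Heat the water can supply cooling to 0 °C: 624.9×4.22×49.0 = 129217 J > q₁, so all ice melts.
Energy balance: 624.9×4.22×(49.0 − T) = 10411 + 29.9×4.22×(T − 0)
2637.078(49.0 − T) = 10411 + 126.178 T
129217 − 10411 = 2763.256 T
T = 118806 / 2763.256 = 42.99 °C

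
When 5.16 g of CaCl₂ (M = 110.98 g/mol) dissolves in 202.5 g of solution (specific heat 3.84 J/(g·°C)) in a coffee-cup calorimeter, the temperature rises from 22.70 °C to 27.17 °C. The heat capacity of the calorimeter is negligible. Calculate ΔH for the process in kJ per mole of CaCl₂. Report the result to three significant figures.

|ΔT| = |27.17 − 22.70| = 4.47 °C
|q_surr| = (202.5 × 3.84) × 4.47 = 777.6 × 4.47 = 3476 J
n(CaCl₂) = 5.16 / 110.98 = 0.04649 mol
Temperature rose, so q_rxn = −|q_surr| = -3.476 kJ
ΔH = q_rxn / n = -74.77 kJ/mol

ΔH = -74.8 kJ/mol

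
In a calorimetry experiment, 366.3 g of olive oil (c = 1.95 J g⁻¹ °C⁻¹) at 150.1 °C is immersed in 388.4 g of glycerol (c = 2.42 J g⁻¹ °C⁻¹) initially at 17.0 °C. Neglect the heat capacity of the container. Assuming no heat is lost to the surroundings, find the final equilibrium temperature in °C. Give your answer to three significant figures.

Heat lost by olive oil = heat gained by glycerol.
(366.3)(1.95)(150.1 − T) = (388.4)(2.42)(T − 17.0)
714.285 (150.1 − T) = 939.928 (T − 17.0)
107210 − 714.285 T = 939.928 T − 15979
123189 = 1654.213 T
T = 74.47 °C

T_f = 74.5 °C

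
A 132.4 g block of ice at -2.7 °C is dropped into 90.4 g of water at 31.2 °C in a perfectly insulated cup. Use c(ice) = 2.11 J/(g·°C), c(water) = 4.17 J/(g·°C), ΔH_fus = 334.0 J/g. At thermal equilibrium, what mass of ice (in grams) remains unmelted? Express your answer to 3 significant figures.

Heat to warm all ice to 0 °C: 132.4×2.11×2.7 = 754.283 J
Heat released by water cooling to 0 °C: 90.4×4.17×31.2 = 11761.4 J
11761.4 J < 754.283 + 132.4×334.0 = 44975.883 J, so not all ice melts; final T = 0 °C.
Heat left for melting: 11761.4 − 754.283 = 11007.117 J
Mass melted = 11007.117 / 334.0 = 32.955 g
Ice remaining = 132.4 − 32.955 = 99.445 g

m_ice remaining = 99.4 g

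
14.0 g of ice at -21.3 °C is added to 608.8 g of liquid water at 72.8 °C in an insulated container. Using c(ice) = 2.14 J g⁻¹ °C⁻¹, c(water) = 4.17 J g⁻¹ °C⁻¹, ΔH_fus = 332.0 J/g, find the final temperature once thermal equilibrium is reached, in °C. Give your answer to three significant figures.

T_f = 69.1 °C

Heat to bring ice to 0 °C and melt it: q₁ = 14.0×2.14×21.3 + 14.0×332.0 = 5286.1 J
Heat the water can supply cooling to 0 °C: 608.8×4.17×72.8 = 184817 J > q₁, so all ice melts.
Energy balance: 608.8×4.17×(72.8 − T) = 5286.1 + 14.0×4.17×(T − 0)
2538.696(72.8 − T) = 5286.1 + 58.38 T
184817 − 5286.1 = 2597.076 T
T = 179530.9 / 2597.076 = 69.13 °C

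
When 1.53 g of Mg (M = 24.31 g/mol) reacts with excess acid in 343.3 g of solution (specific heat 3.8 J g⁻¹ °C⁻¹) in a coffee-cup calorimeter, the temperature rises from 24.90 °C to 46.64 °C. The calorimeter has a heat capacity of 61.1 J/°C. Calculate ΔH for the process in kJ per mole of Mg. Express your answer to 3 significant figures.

ΔH = -472 kJ/mol

|ΔT| = |46.64 − 24.90| = 21.74 °C
|q_surr| = (343.3 × 3.8 + 61.1) × 21.74 = 1365.64 × 21.74 = 29690 J
n(Mg) = 1.53 / 24.31 = 0.06294 mol
Temperature rose, so q_rxn = −|q_surr| = -29.69 kJ
ΔH = q_rxn / n = -471.7 kJ/mol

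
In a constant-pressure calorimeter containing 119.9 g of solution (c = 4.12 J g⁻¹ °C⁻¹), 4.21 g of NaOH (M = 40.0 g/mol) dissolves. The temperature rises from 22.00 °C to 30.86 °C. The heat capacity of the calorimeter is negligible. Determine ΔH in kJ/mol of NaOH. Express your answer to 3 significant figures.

ΔH = -41.6 kJ/mol

|ΔT| = |30.86 − 22.00| = 8.86 °C
|q_surr| = (119.9 × 4.12) × 8.86 = 493.988 × 8.86 = 4377 J
n(NaOH) = 4.21 / 40.0 = 0.1053 mol
Temperature rose, so q_rxn = −|q_surr| = -4.377 kJ
ΔH = q_rxn / n = -41.57 kJ/mol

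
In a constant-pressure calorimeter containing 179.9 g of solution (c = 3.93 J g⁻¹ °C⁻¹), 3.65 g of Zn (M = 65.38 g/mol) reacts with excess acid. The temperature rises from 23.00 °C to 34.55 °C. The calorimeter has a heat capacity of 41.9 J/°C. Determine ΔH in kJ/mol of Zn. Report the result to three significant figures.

ΔH = -155 kJ/mol

|ΔT| = |34.55 − 23.00| = 11.55 °C
|q_surr| = (179.9 × 3.93 + 41.9) × 11.55 = 748.907 × 11.55 = 8650 J
n(Zn) = 3.65 / 65.38 = 0.05583 mol
Temperature rose, so q_rxn = −|q_surr| = -8.650 kJ
ΔH = q_rxn / n = -154.9 kJ/mol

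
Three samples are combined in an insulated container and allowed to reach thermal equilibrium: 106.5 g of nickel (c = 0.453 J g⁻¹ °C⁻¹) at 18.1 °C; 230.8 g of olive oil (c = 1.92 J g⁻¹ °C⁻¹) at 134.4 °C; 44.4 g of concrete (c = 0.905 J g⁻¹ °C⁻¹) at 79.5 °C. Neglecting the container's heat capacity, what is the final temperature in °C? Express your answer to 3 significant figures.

T_f = 120 °C

Σ mᵢcᵢ(T − Tᵢ) = 0  ⇒  T = Σ mᵢcᵢTᵢ / Σ mᵢcᵢ
Σ mᵢcᵢ = 106.5×0.453 + 230.8×1.92 + 44.4×0.905 = 531.5625
Σ mᵢcᵢTᵢ = 48.2445×18.1 + 443.136×134.4 + 40.182×79.5 = 63625
T = 63625 / 531.5625 = 119.7 °C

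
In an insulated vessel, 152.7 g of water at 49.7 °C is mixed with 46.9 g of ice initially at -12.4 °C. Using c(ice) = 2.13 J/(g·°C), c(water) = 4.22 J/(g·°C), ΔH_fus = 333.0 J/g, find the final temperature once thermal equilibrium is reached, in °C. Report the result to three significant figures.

Heat to bring ice to 0 °C and melt it: q₁ = 46.9×2.13×12.4 + 46.9×333.0 = 16856 J
Heat the water can supply cooling to 0 °C: 152.7×4.22×49.7 = 32026.4 J > q₁, so all ice melts.
Energy balance: 152.7×4.22×(49.7 − T) = 16856 + 46.9×4.22×(T − 0)
644.394(49.7 − T) = 16856 + 197.918 T
32026.4 − 16856 = 842.312 T
T = 15170.4 / 842.312 = 18.01 °C

T_f = 18.0 °C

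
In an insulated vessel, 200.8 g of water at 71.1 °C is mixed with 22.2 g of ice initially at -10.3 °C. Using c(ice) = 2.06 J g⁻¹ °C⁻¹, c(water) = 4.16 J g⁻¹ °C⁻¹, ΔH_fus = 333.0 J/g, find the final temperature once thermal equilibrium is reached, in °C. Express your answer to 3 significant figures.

T_f = 55.5 °C

Heat to bring ice to 0 °C and melt it: q₁ = 22.2×2.06×10.3 + 22.2×333.0 = 7863.6 J
Heat the water can supply cooling to 0 °C: 200.8×4.16×71.1 = 59391.8 J > q₁, so all ice melts.
Energy balance: 200.8×4.16×(71.1 − T) = 7863.6 + 22.2×4.16×(T − 0)
835.328(71.1 − T) = 7863.6 + 92.352 T
59391.8 − 7863.6 = 927.680 T
T = 51528.2 / 927.680 = 55.545 °C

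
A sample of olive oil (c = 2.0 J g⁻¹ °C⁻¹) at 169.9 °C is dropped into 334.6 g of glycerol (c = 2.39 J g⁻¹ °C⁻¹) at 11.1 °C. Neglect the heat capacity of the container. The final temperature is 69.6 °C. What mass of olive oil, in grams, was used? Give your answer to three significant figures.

m = 233 g

q_gained = (334.6 × 2.39) × (69.6 − 11.1) = 46780 J
q_lost = m × 2.0 × (169.9 − 69.6) = 200.6 m
m = 46780 / 200.6 = 233 g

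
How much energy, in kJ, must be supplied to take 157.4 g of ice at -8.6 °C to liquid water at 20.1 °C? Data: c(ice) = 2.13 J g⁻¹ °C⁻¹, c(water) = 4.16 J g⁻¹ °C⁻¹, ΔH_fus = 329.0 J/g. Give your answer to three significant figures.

q = 67.8 kJ

q1 (heat ice -8.6→0.0 °C): 157.4 × 2.13 × 8.6 = 2883 J
q2 (melt at 0 °C): 157.4 × 329.0 = 51785 J
q3 (heat water 0.0→20.1 °C): 157.4 × 4.16 × 20.1 = 13161 J
Total: 2883 + 51785 + 13161 = 67829 J = 67.8 kJ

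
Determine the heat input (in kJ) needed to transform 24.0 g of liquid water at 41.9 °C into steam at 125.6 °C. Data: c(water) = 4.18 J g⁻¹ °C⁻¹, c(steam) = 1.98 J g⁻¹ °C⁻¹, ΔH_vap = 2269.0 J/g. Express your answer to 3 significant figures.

q1 (heat water 41.9→100.0 °C): 24.0 × 4.18 × 58.1 = 5829 J
q2 (vaporize at 100 °C): 24.0 × 2269.0 = 54456 J
q3 (heat steam 100.0→125.6 °C): 24.0 × 1.98 × 25.6 = 1217 J
Total: 5829 + 54456 + 1217 = 61502 J = 61.5 kJ

q = 61.5 kJ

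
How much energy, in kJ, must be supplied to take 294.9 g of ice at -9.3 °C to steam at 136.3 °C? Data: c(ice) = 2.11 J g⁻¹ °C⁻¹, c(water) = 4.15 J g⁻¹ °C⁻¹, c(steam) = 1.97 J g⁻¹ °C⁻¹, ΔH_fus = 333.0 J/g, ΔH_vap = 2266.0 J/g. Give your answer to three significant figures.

q1 (heat ice -9.3→0.0 °C): 294.9 × 2.11 × 9.3 = 5787 J
q2 (melt at 0 °C): 294.9 × 333.0 = 98202 J
q3 (heat water 0.0→100.0 °C): 294.9 × 4.15 × 100.0 = 122384 J
q4 (vaporize at 100 °C): 294.9 × 2266.0 = 668243 J
q5 (heat steam 100.0→136.3 °C): 294.9 × 1.97 × 36.3 = 21089 J
Total: 5787 + 98202 + 122384 + 668243 + 21089 = 915705 J = 916 kJ

q = 916 kJ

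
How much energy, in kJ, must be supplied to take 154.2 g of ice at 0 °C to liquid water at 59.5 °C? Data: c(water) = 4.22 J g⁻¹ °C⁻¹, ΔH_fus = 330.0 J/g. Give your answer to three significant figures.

q1 (melt at 0 °C): 154.2 × 330.0 = 50886 J
q2 (heat water 0.0→59.5 °C): 154.2 × 4.22 × 59.5 = 38718 J
Total: 50886 + 38718 = 89604 J = 89.6 kJ

q = 89.6 kJ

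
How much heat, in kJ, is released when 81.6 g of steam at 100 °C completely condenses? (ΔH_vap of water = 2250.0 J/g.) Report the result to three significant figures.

q = 184 kJ

q = m × ΔH_vap = 81.6 × 2250.0 = 183600 J = 184 kJ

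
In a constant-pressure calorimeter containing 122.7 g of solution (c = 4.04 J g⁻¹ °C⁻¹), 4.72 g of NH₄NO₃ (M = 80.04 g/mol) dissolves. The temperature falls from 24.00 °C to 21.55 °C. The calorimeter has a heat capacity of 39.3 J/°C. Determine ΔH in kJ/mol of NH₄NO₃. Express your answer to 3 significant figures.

ΔH = 22.2 kJ/mol

|ΔT| = |21.55 − 24.00| = 2.45 °C
|q_surr| = (122.7 × 4.04 + 39.3) × 2.45 = 535.008 × 2.45 = 1311 J
n(NH₄NO₃) = 4.72 / 80.04 = 0.05897 mol
Temperature fell, so q_rxn = +|q_surr| = 1.311 kJ
ΔH = q_rxn / n = 22.23 kJ/mol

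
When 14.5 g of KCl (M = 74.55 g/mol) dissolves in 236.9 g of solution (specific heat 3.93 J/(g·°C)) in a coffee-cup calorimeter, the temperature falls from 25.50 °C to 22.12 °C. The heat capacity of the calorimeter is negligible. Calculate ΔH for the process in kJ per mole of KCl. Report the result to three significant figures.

|ΔT| = |22.12 − 25.50| = 3.38 °C
|q_surr| = (236.9 × 3.93) × 3.38 = 931.017 × 3.38 = 3147 J
n(KCl) = 14.5 / 74.55 = 0.1945 mol
Temperature fell, so q_rxn = +|q_surr| = 3.147 kJ
ΔH = q_rxn / n = 16.18 kJ/mol

ΔH = 16.2 kJ/mol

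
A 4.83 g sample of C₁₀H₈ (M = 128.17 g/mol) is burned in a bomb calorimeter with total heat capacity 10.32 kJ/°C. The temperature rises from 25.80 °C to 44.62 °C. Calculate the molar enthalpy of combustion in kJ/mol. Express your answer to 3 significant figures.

ΔH = -5150 kJ/mol

ΔT = 44.62 − 25.80 = 18.82 °C
q_cal = C_cal × ΔT = 10.32 × 18.82 = 194.2224 kJ
n = 4.83 / 128.17 = 0.03768 mol
q_rxn = −q_cal = -194.2224 kJ
ΔH = -194.2224 / 0.03768 = -5154.5 kJ/mol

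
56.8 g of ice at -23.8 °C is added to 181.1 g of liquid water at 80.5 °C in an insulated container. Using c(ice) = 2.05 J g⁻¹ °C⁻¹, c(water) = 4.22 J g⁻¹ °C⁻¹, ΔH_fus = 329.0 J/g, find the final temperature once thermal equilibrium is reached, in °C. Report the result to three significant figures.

T_f = 39.9 °C

Heat to bring ice to 0 °C and melt it: q₁ = 56.8×2.05×23.8 + 56.8×329.0 = 21458 J
Heat the water can supply cooling to 0 °C: 181.1×4.22×80.5 = 61521.5 J > q₁, so all ice melts.
Energy balance: 181.1×4.22×(80.5 − T) = 21458 + 56.8×4.22×(T − 0)
764.242(80.5 − T) = 21458 + 239.696 T
61521.5 − 21458 = 1003.938 T
T = 40063.5 / 1003.938 = 39.91 °C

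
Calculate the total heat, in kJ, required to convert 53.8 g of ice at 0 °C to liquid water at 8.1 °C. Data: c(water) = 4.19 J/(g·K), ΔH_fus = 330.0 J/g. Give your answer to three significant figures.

q1 (melt at 0 °C): 53.8 × 330.0 = 17754 J
q2 (heat water 0.0→8.1 °C): 53.8 × 4.19 × 8.1 = 1826 J
Total: 17754 + 1826 = 19580 J = 19.6 kJ

q = 19.6 kJ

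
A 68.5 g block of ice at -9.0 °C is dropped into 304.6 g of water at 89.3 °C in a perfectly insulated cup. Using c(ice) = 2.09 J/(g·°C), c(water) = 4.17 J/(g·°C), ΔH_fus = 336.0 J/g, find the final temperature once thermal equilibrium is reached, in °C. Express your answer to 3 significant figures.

T_f = 57.3 °C

Heat to bring ice to 0 °C and melt it: q₁ = 68.5×2.09×9.0 + 68.5×336.0 = 24304 J
Heat the water can supply cooling to 0 °C: 304.6×4.17×89.3 = 113427 J > q₁, so all ice melts.
Energy balance: 304.6×4.17×(89.3 − T) = 24304 + 68.5×4.17×(T − 0)
1270.182(89.3 − T) = 24304 + 285.645 T
113427 − 24304 = 1555.827 T
T = 89123 / 1555.827 = 57.28 °C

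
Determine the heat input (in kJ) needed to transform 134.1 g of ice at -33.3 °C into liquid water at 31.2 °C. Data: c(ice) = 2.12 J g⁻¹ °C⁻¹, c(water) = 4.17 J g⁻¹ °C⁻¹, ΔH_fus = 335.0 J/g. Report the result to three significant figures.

q = 71.8 kJ

q1 (heat ice -33.3→0.0 °C): 134.1 × 2.12 × 33.3 = 9467 J
q2 (melt at 0 °C): 134.1 × 335.0 = 44924 J
q3 (heat water 0.0→31.2 °C): 134.1 × 4.17 × 31.2 = 17447 J
Total: 9467 + 44924 + 17447 = 71838 J = 71.8 kJ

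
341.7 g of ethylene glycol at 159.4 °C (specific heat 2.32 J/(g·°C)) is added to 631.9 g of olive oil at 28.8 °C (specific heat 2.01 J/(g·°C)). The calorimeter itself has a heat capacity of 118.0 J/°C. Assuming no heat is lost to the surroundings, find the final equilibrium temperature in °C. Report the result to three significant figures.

T_f = 76.3 °C

Heat lost by ethylene glycol = heat gained by olive oil + calorimeter.
(341.7)(2.32)(159.4 − T) = [(631.9)(2.01) + 118.0](T − 28.8)
792.744 (159.4 − T) = 1388.119 (T − 28.8)
126360 − 792.744 T = 1388.119 T − 39978
166338 = 2180.863 T
T = 76.27 °C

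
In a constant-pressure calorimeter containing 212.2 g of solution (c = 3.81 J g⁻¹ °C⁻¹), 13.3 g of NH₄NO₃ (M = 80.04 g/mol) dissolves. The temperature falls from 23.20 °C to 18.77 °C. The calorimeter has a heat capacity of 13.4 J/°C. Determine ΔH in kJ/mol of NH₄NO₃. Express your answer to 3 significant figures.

|ΔT| = |18.77 − 23.20| = 4.43 °C
|q_surr| = (212.2 × 3.81 + 13.4) × 4.43 = 821.882 × 4.43 = 3641 J
n(NH₄NO₃) = 13.3 / 80.04 = 0.1662 mol
Temperature fell, so q_rxn = +|q_surr| = 3.641 kJ
ΔH = q_rxn / n = 21.91 kJ/mol

ΔH = 21.9 kJ/mol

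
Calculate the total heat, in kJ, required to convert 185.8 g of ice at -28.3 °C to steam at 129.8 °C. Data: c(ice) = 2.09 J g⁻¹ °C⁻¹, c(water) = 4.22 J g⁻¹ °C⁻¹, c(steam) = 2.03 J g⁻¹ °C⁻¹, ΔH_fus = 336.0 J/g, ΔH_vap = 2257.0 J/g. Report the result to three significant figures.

q = 582 kJ

q1 (heat ice -28.3→0.0 °C): 185.8 × 2.09 × 28.3 = 10990 J
q2 (melt at 0 °C): 185.8 × 336.0 = 62429 J
q3 (heat water 0.0→100.0 °C): 185.8 × 4.22 × 100.0 = 78408 J
q4 (vaporize at 100 °C): 185.8 × 2257.0 = 419351 J
q5 (heat steam 100.0→129.8 °C): 185.8 × 2.03 × 29.8 = 11240 J
Total: 10990 + 62429 + 78408 + 419351 + 11240 = 582418 J = 582 kJ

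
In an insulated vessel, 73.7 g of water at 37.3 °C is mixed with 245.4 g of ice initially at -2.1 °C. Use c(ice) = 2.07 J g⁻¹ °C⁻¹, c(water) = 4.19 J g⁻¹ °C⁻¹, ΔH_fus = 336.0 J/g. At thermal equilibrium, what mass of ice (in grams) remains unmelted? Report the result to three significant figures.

m_ice remaining = 214 g

Heat to warm all ice to 0 °C: 245.4×2.07×2.1 = 1066.8 J
Heat released by water cooling to 0 °C: 73.7×4.19×37.3 = 11518 J
11518 J < 1066.8 + 245.4×336.0 = 83521.2 J, so not all ice melts; final T = 0 °C.
Heat left for melting: 11518 − 1066.8 = 10451.2 J
Mass melted = 10451.2 / 336.0 = 31.10 g
Ice remaining = 245.4 − 31.10 = 214.30 g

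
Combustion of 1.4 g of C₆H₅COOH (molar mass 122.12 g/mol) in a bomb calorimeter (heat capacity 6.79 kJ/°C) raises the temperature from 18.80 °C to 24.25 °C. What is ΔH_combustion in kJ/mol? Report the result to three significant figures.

ΔT = 24.25 − 18.80 = 5.45 °C
q_cal = C_cal × ΔT = 6.79 × 5.45 = 37.0055 kJ
n = 1.4 / 122.12 = 0.01146 mol
q_rxn = −q_cal = -37.0055 kJ
ΔH = -37.0055 / 0.01146 = -3229 kJ/mol

ΔH = -3230 kJ/mol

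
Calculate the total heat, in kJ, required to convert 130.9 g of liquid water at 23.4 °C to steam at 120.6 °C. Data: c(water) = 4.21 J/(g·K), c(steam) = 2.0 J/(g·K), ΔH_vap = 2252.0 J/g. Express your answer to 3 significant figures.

q1 (heat water 23.4→100.0 °C): 130.9 × 4.21 × 76.6 = 42213 J
q2 (vaporize at 100 °C): 130.9 × 2252.0 = 294787 J
q3 (heat steam 100.0→120.6 °C): 130.9 × 2.0 × 20.6 = 5393 J
Total: 42213 + 294787 + 5393 = 342393 J = 342 kJ

q = 342 kJ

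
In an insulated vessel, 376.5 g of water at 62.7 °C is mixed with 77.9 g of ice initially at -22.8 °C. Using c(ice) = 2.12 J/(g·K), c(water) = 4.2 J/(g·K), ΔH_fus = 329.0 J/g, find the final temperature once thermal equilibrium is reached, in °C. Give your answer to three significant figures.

Heat to bring ice to 0 °C and melt it: q₁ = 77.9×2.12×22.8 + 77.9×329.0 = 29394 J
Heat the water can supply cooling to 0 °C: 376.5×4.2×62.7 = 99147.5 J > q₁, so all ice melts.
Energy balance: 376.5×4.2×(62.7 − T) = 29394 + 77.9×4.2×(T − 0)
1581.3(62.7 − T) = 29394 + 327.18 T
99147.5 − 29394 = 1908.48 T
T = 69753.5 / 1908.48 = 36.549 °C

T_f = 36.5 °C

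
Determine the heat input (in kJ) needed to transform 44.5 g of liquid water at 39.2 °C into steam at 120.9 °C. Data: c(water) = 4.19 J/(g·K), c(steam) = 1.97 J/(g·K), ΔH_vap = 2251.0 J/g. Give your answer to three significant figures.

q1 (heat water 39.2→100.0 °C): 44.5 × 4.19 × 60.8 = 11336 J
q2 (vaporize at 100 °C): 44.5 × 2251.0 = 100170 J
q3 (heat steam 100.0→120.9 °C): 44.5 × 1.97 × 20.9 = 1832 J
Total: 11336 + 100170 + 1832 = 113338 J = 113 kJ

q = 113 kJ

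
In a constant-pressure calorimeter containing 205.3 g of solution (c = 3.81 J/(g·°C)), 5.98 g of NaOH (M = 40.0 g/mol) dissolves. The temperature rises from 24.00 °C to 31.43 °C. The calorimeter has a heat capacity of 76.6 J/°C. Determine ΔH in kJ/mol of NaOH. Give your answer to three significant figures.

ΔH = -42.7 kJ/mol

|ΔT| = |31.43 − 24.00| = 7.43 °C
|q_surr| = (205.3 × 3.81 + 76.6) × 7.43 = 858.793 × 7.43 = 6381 J
n(NaOH) = 5.98 / 40.0 = 0.1495 mol
Temperature rose, so q_rxn = −|q_surr| = -6.381 kJ
ΔH = q_rxn / n = -42.68 kJ/mol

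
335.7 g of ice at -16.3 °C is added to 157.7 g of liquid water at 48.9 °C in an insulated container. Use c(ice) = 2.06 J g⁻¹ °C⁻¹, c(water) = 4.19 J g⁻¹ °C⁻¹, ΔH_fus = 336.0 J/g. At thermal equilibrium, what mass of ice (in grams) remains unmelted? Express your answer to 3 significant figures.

m_ice remaining = 273 g

Heat to warm all ice to 0 °C: 335.7×2.06×16.3 = 11272 J
Heat released by water cooling to 0 °C: 157.7×4.19×48.9 = 32311 J
32311 J < 11272 + 335.7×336.0 = 124067.2 J, so not all ice melts; final T = 0 °C.
Heat left for melting: 32311 − 11272 = 21039 J
Mass melted = 21039 / 336.0 = 62.62 g
Ice remaining = 335.7 − 62.62 = 273.08 g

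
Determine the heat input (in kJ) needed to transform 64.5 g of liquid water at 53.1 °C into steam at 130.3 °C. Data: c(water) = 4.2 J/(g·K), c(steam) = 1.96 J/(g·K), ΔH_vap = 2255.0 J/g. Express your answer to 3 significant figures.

q1 (heat water 53.1→100.0 °C): 64.5 × 4.2 × 46.9 = 12705 J
q2 (vaporize at 100 °C): 64.5 × 2255.0 = 145448 J
q3 (heat steam 100.0→130.3 °C): 64.5 × 1.96 × 30.3 = 3831 J
Total: 12705 + 145448 + 3831 = 161984 J = 162 kJ

q = 162 kJ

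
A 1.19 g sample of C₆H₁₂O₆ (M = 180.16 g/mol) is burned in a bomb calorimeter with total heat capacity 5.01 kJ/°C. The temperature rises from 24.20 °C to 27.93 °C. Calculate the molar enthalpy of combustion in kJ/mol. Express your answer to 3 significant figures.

ΔH = -2830 kJ/mol

ΔT = 27.93 − 24.20 = 3.73 °C
q_cal = C_cal × ΔT = 5.01 × 3.73 = 18.6873 kJ
n = 1.19 / 180.16 = 0.006605 mol
q_rxn = −q_cal = -18.6873 kJ
ΔH = -18.6873 / 0.006605 = -2829 kJ/mol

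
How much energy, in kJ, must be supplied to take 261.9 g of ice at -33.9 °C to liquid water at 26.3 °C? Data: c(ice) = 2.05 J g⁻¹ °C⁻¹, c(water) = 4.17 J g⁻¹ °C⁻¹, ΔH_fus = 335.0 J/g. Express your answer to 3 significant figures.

q = 135 kJ

q1 (heat ice -33.9→0.0 °C): 261.9 × 2.05 × 33.9 = 18201 J
q2 (melt at 0 °C): 261.9 × 335.0 = 87737 J
q3 (heat water 0.0→26.3 °C): 261.9 × 4.17 × 26.3 = 28723 J
Total: 18201 + 87737 + 28723 = 134661 J = 135 kJ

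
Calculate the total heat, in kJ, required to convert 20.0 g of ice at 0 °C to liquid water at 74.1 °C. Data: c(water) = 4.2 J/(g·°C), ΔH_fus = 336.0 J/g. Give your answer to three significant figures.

q = 12.9 kJ

q1 (melt at 0 °C): 20.0 × 336.0 = 6720 J
q2 (heat water 0.0→74.1 °C): 20.0 × 4.2 × 74.1 = 6224 J
Total: 6720 + 6224 = 12944 J = 12.9 kJ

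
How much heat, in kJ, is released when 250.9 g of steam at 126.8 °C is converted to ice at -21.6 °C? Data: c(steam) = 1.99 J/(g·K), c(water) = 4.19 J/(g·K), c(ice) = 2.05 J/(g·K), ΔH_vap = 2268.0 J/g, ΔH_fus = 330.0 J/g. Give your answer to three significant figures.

q = 781 kJ

q1 (cool steam 126.8→100 °C): 250.9 × 1.99 × 26.8 = 13381 J
q2 (condense at 100 °C): 250.9 × 2268.0 = 569041 J
q3 (cool water 100→0 °C): 250.9 × 4.19 × 100.0 = 105127 J
q4 (freeze at 0 °C): 250.9 × 330.0 = 82797 J
q5 (cool ice 0→-21.6 °C): 250.9 × 2.05 × 21.6 = 11110 J
Total: 13381 + 569041 + 105127 + 82797 + 11110 = 781456 J = 781 kJ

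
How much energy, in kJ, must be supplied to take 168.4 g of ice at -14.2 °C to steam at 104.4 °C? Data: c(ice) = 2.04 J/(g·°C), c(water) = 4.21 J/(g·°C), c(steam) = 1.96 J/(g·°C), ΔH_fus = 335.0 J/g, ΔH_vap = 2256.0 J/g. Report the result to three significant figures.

q = 514 kJ

q1 (heat ice -14.2→0.0 °C): 168.4 × 2.04 × 14.2 = 4878 J
q2 (melt at 0 °C): 168.4 × 335.0 = 56414 J
q3 (heat water 0.0→100.0 °C): 168.4 × 4.21 × 100.0 = 70896 J
q4 (vaporize at 100 °C): 168.4 × 2256.0 = 379910 J
q5 (heat steam 100.0→104.4 °C): 168.4 × 1.96 × 4.4 = 1452 J
Total: 4878 + 56414 + 70896 + 379910 + 1452 = 513550 J = 514 kJ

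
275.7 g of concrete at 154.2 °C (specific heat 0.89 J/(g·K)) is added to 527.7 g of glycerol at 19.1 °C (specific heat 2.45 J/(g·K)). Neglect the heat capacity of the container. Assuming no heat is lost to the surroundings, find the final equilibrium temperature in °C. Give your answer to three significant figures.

T_f = 40.7 °C

Heat lost by concrete = heat gained by glycerol.
(275.7)(0.89)(154.2 − T) = (527.7)(2.45)(T − 19.1)
245.373 (154.2 − T) = 1292.865 (T − 19.1)
37837 − 245.373 T = 1292.865 T − 24694
62531 = 1538.238 T
T = 40.65 °C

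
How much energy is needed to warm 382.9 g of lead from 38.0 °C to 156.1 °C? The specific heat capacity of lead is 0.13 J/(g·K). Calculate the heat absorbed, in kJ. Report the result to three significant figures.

q = 5.88 kJ

q = m c ΔT = 382.9 × 0.13 × (156.1 − 38.0)
q = 382.9 × 0.13 × 118.1 = 5879 J = 5.88 kJ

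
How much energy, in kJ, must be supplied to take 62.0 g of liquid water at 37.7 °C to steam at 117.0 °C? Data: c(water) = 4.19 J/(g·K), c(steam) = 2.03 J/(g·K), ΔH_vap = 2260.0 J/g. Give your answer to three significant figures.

q1 (heat water 37.7→100.0 °C): 62.0 × 4.19 × 62.3 = 16184 J
q2 (vaporize at 100 °C): 62.0 × 2260.0 = 140120 J
q3 (heat steam 100.0→117.0 °C): 62.0 × 2.03 × 17.0 = 2140 J
Total: 16184 + 140120 + 2140 = 158444 J = 158 kJ

q = 158 kJ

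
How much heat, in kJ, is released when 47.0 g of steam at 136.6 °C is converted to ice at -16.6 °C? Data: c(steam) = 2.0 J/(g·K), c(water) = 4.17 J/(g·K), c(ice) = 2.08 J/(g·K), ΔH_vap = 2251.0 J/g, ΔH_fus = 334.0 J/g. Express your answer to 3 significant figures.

q1 (cool steam 136.6→100 °C): 47.0 × 2.0 × 36.6 = 3440 J
q2 (condense at 100 °C): 47.0 × 2251.0 = 105797 J
q3 (cool water 100→0 °C): 47.0 × 4.17 × 100.0 = 19599 J
q4 (freeze at 0 °C): 47.0 × 334.0 = 15698 J
q5 (cool ice 0→-16.6 °C): 47.0 × 2.08 × 16.6 = 1623 J
Total: 3440 + 105797 + 19599 + 15698 + 1623 = 146157 J = 146 kJ

q = 146 kJ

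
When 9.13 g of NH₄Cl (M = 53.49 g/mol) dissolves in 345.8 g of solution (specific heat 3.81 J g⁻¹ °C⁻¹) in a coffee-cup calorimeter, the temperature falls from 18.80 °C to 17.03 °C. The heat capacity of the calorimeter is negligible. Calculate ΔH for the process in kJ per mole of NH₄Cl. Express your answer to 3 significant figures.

ΔH = 13.7 kJ/mol

|ΔT| = |17.03 − 18.80| = 1.77 °C
|q_surr| = (345.8 × 3.81) × 1.77 = 1317.498 × 1.77 = 2332 J
n(NH₄Cl) = 9.13 / 53.49 = 0.1707 mol
Temperature fell, so q_rxn = +|q_surr| = 2.332 kJ
ΔH = q_rxn / n = 13.66 kJ/mol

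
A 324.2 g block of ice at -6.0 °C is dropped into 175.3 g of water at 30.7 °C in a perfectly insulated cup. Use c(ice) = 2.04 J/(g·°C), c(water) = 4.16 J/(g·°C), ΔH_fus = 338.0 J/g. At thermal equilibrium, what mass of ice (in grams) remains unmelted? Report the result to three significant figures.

Heat to warm all ice to 0 °C: 324.2×2.04×6.0 = 3968.2 J
Heat released by water cooling to 0 °C: 175.3×4.16×30.7 = 22388 J
22388 J < 3968.2 + 324.2×338.0 = 113547.8 J, so not all ice melts; final T = 0 °C.
Heat left for melting: 22388 − 3968.2 = 18419.8 J
Mass melted = 18419.8 / 338.0 = 54.50 g
Ice remaining = 324.2 − 54.50 = 269.70 g

m_ice remaining = 270 g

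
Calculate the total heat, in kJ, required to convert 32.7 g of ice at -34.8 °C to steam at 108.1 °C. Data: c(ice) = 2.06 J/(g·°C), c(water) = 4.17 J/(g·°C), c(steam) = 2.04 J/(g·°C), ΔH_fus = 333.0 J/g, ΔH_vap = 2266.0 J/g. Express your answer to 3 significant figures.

q = 102 kJ

q1 (heat ice -34.8→0.0 °C): 32.7 × 2.06 × 34.8 = 2344 J
q2 (melt at 0 °C): 32.7 × 333.0 = 10889 J
q3 (heat water 0.0→100.0 °C): 32.7 × 4.17 × 100.0 = 13636 J
q4 (vaporize at 100 °C): 32.7 × 2266.0 = 74098 J
q5 (heat steam 100.0→108.1 °C): 32.7 × 2.04 × 8.1 = 540 J
Total: 2344 + 10889 + 13636 + 74098 + 540 = 101507 J = 102 kJ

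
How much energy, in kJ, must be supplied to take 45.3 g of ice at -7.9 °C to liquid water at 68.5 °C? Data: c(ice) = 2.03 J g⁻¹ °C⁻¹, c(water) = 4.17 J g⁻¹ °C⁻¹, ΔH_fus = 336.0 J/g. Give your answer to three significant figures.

q1 (heat ice -7.9→0.0 °C): 45.3 × 2.03 × 7.9 = 726 J
q2 (melt at 0 °C): 45.3 × 336.0 = 15221 J
q3 (heat water 0.0→68.5 °C): 45.3 × 4.17 × 68.5 = 12940 J
Total: 726 + 15221 + 12940 = 28887 J = 28.9 kJ

q = 28.9 kJ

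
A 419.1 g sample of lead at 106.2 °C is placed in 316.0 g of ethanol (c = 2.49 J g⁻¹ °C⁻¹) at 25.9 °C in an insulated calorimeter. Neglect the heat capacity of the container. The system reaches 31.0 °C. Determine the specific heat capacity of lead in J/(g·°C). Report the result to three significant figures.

c = 0.127 J/(g·°C)

q_gained = (316.0 × 2.49) × (31.0 − 25.9) = 4013 J
q_lost = 419.1 × c × (106.2 − 31.0) = 31516.32 c
Set equal: c = 4013 / 31516.32 = 0.127 J/(g·°C)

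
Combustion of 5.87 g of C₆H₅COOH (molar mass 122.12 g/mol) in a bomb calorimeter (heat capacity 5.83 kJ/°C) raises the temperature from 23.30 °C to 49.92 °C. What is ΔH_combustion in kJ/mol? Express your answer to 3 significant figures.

ΔH = -3230 kJ/mol

ΔT = 49.92 − 23.30 = 26.62 °C
q_cal = C_cal × ΔT = 5.83 × 26.62 = 155.1946 kJ
n = 5.87 / 122.12 = 0.04807 mol
q_rxn = −q_cal = -155.1946 kJ
ΔH = -155.1946 / 0.04807 = -3229 kJ/mol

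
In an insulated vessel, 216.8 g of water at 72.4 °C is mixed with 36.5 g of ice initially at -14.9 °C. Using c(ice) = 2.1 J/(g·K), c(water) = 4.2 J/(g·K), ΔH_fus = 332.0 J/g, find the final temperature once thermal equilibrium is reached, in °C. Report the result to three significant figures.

T_f = 49.5 °C

Heat to bring ice to 0 °C and melt it: q₁ = 36.5×2.1×14.9 + 36.5×332.0 = 13260 J
Heat the water can supply cooling to 0 °C: 216.8×4.2×72.4 = 65924.5 J > q₁, so all ice melts.
Energy balance: 216.8×4.2×(72.4 − T) = 13260 + 36.5×4.2×(T − 0)
910.56(72.4 − T) = 13260 + 153.3 T
65924.5 − 13260 = 1063.86 T
T = 52664.5 / 1063.86 = 49.50 °C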